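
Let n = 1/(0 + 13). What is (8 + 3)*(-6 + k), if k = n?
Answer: -847/13 ≈ -65.154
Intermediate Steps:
n = 1/13 ≈ 0.076923
k = 1/13 ≈ 0.076923
(8 + 3)*(-6 + k) = (8 + 3)*(-6 + 1/13) = 11*(-77/13) = -847/13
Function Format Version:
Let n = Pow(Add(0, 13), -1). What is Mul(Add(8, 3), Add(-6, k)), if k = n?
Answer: Rational(-847, 13) ≈ -65.154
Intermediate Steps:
n = Rational(1, 13) (n = Pow(13, -1) = Rational(1, 13) ≈ 0.076923)
k = Rational(1, 13) ≈ 0.076923
Mul(Add(8, 3), Add(-6, k)) = Mul(Add(8, 3), Add(-6, Rational(1, 13))) = Mul(11, Rational(-77, 13)) = Rational(-847, 13)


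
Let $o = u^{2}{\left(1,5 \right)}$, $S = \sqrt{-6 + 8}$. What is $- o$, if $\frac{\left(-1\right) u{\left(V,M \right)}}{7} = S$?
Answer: $-98$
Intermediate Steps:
$S = \sqrt{2} \approx 1.4142$
$u{\left(V,M \right)} = - 7 \sqrt{2}$
$o = 98$ ($o = \left(- 7 \sqrt{2}\right)^{2} = 98$)
$- o = \left(-1\right) 98 = -98$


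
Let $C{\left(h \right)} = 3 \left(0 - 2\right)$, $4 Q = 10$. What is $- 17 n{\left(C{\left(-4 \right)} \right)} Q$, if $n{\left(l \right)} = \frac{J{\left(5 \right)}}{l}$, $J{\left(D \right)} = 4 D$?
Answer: $\frac{425}{3} \approx 141.67$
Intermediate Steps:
$Q = \frac{5}{2}$ ($Q = \frac{1}{4} \cdot 10 = \frac{5}{2} \approx 2.5$)
$C{\left(h \right)} = -6$ ($C{\left(h \right)} = 3 \left(-2\right) = -6$)
$n{\left(l \right)} = \frac{20}{l}$ ($n{\left(l \right)} = \frac{4 \cdot 5}{l} = \frac{20}{l}$)
$- 17 n{\left(C{\left(-4 \right)} \right)} Q = - 17 \frac{20}{-6} \cdot \frac{5}{2} = - 17 \cdot 20 \left(- \frac{1}{6}\right) \frac{5}{2} = \left(-17\right) \left(- \frac{10}{3}\right) \frac{5}{2} = \frac{170}{3} \cdot \frac{5}{2} = \frac{425}{3}$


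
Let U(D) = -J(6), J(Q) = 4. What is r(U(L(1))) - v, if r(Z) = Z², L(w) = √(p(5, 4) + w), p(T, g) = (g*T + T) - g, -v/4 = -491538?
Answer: -1966136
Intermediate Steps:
v = 1966152 (v = -4*(-491538) = 1966152)
p(T, g) = T - g + T*g (p(T, g) = (T*g + T) - g = (T + T*g) - g = T - g + T*g)
L(w) = √(21 + w) (L(w) = √((5 - 1*4 + 5*4) + w) = √((5 - 4 + 20) + w) = √(21 + w))
U(D) = -4 (U(D) = -1*4 = -4)
r(U(L(1))) - v = (-4)² - 1*1966152 = 16 - 1966152 = -1966136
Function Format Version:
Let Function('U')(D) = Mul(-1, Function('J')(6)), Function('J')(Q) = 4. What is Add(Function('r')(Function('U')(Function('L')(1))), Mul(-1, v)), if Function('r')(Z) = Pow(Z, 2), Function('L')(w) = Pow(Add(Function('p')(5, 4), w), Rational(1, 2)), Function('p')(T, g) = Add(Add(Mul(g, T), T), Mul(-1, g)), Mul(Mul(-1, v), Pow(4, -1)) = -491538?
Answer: -1966136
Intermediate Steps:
v = 1966152 (v = Mul(-4, -491538) = 1966152)
Function('p')(T, g) = Add(T, Mul(-1, g), Mul(T, g)) (Function('p')(T, g) = Add(Add(Mul(T, g), T), Mul(-1, g)) = Add(Add(T, Mul(T, g)), Mul(-1, g)) = Add(T, Mul(-1, g), Mul(T, g)))
Function('L')(w) = Pow(Add(21, w), Rational(1, 2)) (Function('L')(w) = Pow(Add(Add(5, Mul(-1, 4), Mul(5, 4)), w), Rational(1, 2)) = Pow(Add(Add(5, -4, 20), w), Rational(1, 2)) = Pow(Add(21, w), Rational(1, 2)))
Function('U')(D) = -4 (Function('U')(D) = Mul(-1, 4) = -4)
Add(Function('r')(Function('U')(Function('L')(1))), Mul(-1, v)) = Add(Pow(-4, 2), Mul(-1, 1966152)) = Add(16, -1966152) = -1966136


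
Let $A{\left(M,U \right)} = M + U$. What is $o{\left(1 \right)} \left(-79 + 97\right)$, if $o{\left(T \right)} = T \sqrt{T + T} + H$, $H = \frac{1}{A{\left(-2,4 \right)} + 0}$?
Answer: $9 + 18 \sqrt{2} \approx 34.456$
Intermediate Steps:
$H = \frac{1}{2}$ ($H = \frac{1}{\left(-2 + 4\right) + 0} = \frac{1}{2 + 0} = \frac{1}{2} \approx 0.5$)
$o{\left(T \right)} = \frac{1}{2} + \sqrt{2} T^{\frac{3}{2}}$ ($o{\left(T \right)} = T \sqrt{T + T} + \frac{1}{2} = T \sqrt{2 T} + \frac{1}{2} = T \sqrt{2} \sqrt{T} + \frac{1}{2} = \sqrt{2} T^{\frac{3}{2}} + \frac{1}{2} = \frac{1}{2} + \sqrt{2} T^{\frac{3}{2}}$)
$o{\left(1 \right)} \left(-79 + 97\right) = \left(\frac{1}{2} + \sqrt{2} \cdot 1^{\frac{3}{2}}\right) \left(-79 + 97\right) = \left(\frac{1}{2} + \sqrt{2} \cdot 1\right) 18 = \left(\frac{1}{2} + \sqrt{2}\right) 18 = 9 + 18 \sqrt{2}$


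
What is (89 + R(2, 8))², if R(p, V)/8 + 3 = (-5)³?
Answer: 874225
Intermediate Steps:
R(p, V) = -1024 (R(p, V) = -24 + 8*(-5)³ = -24 + 8*(-125) = -24 - 1000 = -1024)
(89 + R(2, 8))² = (89 - 1024)² = (-935)² = 874225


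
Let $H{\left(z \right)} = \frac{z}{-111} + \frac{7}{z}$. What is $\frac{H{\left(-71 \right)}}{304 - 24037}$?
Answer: $- \frac{4264}{187039773} \approx -2.2797 \cdot 10^{-5}$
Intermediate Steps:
$H{\left(z \right)} = \frac{7}{z} - \frac{z}{111}$ ($H{\left(z \right)} = z \left(- \frac{1}{111}\right) + \frac{7}{z} = - \frac{z}{111} + \frac{7}{z} = \frac{7}{z} - \frac{z}{111}$)
$\frac{H{\left(-71 \right)}}{304 - 24037} = \frac{\frac{7}{-71} - - \frac{71}{111}}{304 - 24037} = \frac{7 \left(- \frac{1}{71}\right) + \frac{71}{111}}{304 - 24037} = \frac{- \frac{7}{71} + \frac{71}{111}}{-23733} = \frac{4264}{7881} \left(- \frac{1}{23733}\right) = - \frac{4264}{187039773}$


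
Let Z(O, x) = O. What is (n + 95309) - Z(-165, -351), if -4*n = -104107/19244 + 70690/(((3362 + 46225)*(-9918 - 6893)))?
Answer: 6126437290807787027/64167736819632 ≈ 95475.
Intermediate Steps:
n = 86785690241459/64167736819632 (n = -(-104107/19244 + 70690/(((3362 + 46225)*(-9918 - 6893))))/4 = -(-104107*1/19244 + 70690/((49587*(-16811))))/4 = -(-104107/19244 + 70690/(-833607057))/4 = -(-104107/19244 + 70690*(-1/833607057))/4 = -(-104107/19244 - 70690/833607057)/4 = -¼*(-86785690241459/16041934204908) = 86785690241459/64167736819632 ≈ 1.3525)
(n + 95309) - Z(-165, -351) = (86785690241459/64167736819632 + 95309) - 1*(-165) = 6115849614232547747/64167736819632 + 165 = 6126437290807787027/64167736819632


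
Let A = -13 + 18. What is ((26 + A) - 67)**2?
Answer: 1296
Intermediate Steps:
A = 5
((26 + A) - 67)**2 = ((26 + 5) - 67)**2 = (31 - 67)**2 = (-36)**2 = 1296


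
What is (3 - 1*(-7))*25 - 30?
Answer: 220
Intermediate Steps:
(3 - 1*(-7))*25 - 30 = (3 + 7)*25 - 30 = 10*25 - 30 = 250 - 30 = 220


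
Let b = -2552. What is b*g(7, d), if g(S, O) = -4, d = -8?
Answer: 10208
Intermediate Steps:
b*g(7, d) = -2552*(-4) = 10208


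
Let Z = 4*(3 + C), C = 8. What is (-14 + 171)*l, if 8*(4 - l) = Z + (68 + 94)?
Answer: -13659/4 ≈ -3414.8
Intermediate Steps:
Z = 44 (Z = 4*(3 + 8) = 4*11 = 44)
l = -87/4 (l = 4 - (44 + (68 + 94))/8 = 4 - (44 + 162)/8 = 4 - ⅛*206 = 4 - 103/4 = -87/4 ≈ -21.750)
(-14 + 171)*l = (-14 + 171)*(-87/4) = 157*(-87/4) = -13659/4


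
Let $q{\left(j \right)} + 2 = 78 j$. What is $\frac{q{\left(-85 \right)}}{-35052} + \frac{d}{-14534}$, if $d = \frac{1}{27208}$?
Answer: $\frac{655641288613}{3465250113936} \approx 0.1892$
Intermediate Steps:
$q{\left(j \right)} = -2 + 78 j$
$d = \frac{1}{27208} \approx 3.6754 \cdot 10^{-5}$
$\frac{q{\left(-85 \right)}}{-35052} + \frac{d}{-14534} = \frac{-2 + 78 \left(-85\right)}{-35052} + \frac{1}{27208 \left(-14534\right)} = \left(-2 - 6630\right) \left(- \frac{1}{35052}\right) + \frac{1}{27208} \left(- \frac{1}{14534}\right) = \left(-6632\right) \left(- \frac{1}{35052}\right) - \frac{1}{395441072} = \frac{1658}{8763} - \frac{1}{395441072} = \frac{655641288613}{3465250113936}$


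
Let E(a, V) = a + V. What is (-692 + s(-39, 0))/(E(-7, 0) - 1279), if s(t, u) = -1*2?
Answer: 347/643 ≈ 0.53966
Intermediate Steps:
E(a, V) = V + a
s(t, u) = -2
(-692 + s(-39, 0))/(E(-7, 0) - 1279) = (-692 - 2)/((0 - 7) - 1279) = -694/(-7 - 1279) = -694/(-1286) = -694*(-1/1286) = 347/643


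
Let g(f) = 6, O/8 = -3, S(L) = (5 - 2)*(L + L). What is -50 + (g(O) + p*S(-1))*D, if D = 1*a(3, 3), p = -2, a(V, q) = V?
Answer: 4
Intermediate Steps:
S(L) = 6*L (S(L) = 3*(2*L) = 6*L)
O = -24 (O = 8*(-3) = -24)
D = 3 (D = 1*3 = 3)
-50 + (g(O) + p*S(-1))*D = -50 + (6 - 12*(-1))*3 = -50 + (6 - 2*(-6))*3 = -50 + (6 + 12)*3 = -50 + 18*3 = -50 + 54 = 4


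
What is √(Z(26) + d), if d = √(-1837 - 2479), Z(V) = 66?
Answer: √(66 + 2*I*√1079) ≈ 8.9197 + 3.6826*I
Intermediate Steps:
d = 2*I*√1079 (d = √(-4316) = 2*I*√1079 ≈ 65.696*I)
√(Z(26) + d) = √(66 + 2*I*√1079)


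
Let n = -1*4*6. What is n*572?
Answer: -13728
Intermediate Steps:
n = -24 (n = -4*6 = -24)
n*572 = -24*572 = -13728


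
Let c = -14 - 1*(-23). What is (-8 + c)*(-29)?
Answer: -29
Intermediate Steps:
c = 9 (c = -14 + 23 = 9)
(-8 + c)*(-29) = (-8 + 9)*(-29) = 1*(-29) = -29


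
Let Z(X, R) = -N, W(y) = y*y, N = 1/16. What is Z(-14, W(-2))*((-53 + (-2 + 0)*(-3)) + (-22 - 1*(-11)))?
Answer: 29/8 ≈ 3.6250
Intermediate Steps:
N = 1/16 ≈ 0.062500
W(y) = y**2
Z(X, R) = -1/16 (Z(X, R) = -1*1/16 = -1/16)
Z(-14, W(-2))*((-53 + (-2 + 0)*(-3)) + (-22 - 1*(-11))) = -((-53 + (-2 + 0)*(-3)) + (-22 - 1*(-11)))/16 = -((-53 - 2*(-3)) + (-22 + 11))/16 = -((-53 + 6) - 11)/16 = -(-47 - 11)/16 = -1/16*(-58) = 29/8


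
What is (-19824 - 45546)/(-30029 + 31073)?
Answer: -10895/174 ≈ -62.615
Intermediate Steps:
(-19824 - 45546)/(-30029 + 31073) = -65370/1044 = -65370*1/1044 = -10895/174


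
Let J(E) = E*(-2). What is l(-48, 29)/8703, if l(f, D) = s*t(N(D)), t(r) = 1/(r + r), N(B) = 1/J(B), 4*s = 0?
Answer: 0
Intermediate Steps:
J(E) = -2*E
s = 0 (s = (1/4)*0 = 0)
N(B) = -1/(2*B) (N(B) = 1/(-2*B) = 1*(-1/(2*B)) = -1/(2*B))
t(r) = 1/(2*r)
l(f, D) = 0 (l(f, D) = 0*(1/(2*((-1/(2*D))))) = 0*((-2*D)/2) = 0*(-D) = 0)
l(-48, 29)/8703 = 0/8703 = 0*(1/8703) = 0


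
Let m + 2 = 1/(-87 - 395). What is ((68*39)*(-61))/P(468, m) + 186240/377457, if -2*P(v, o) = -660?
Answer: -3388917478/6920045 ≈ -489.72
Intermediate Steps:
m = -965/482 (m = -2 + 1/(-87 - 395) = -2 + 1/(-482) = -2 - 1/482 = -965/482 ≈ -2.0021)
P(v, o) = 330 (P(v, o) = -1/2*(-660) = 330)
((68*39)*(-61))/P(468, m) + 186240/377457 = ((68*39)*(-61))/330 + 186240/377457 = (2652*(-61))*(1/330) + 186240*(1/377457) = -161772*1/330 + 62080/125819 = -26962/55 + 62080/125819 = -3388917478/6920045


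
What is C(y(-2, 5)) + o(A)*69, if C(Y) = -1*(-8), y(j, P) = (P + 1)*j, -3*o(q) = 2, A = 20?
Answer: -38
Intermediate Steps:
o(q) = -2/3 (o(q) = -1/3*2 = -2/3)
y(j, P) = j*(1 + P) (y(j, P) = (1 + P)*j = j*(1 + P))
C(Y) = 8
C(y(-2, 5)) + o(A)*69 = 8 - 2/3*69 = 8 - 46 = -38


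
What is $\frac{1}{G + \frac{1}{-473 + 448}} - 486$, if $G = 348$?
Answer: $- \frac{4227689}{8699} \approx -486.0$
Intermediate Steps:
$\frac{1}{G + \frac{1}{-473 + 448}} - 486 = \frac{1}{348 + \frac{1}{-473 + 448}} - 486 = \frac{1}{348 + \frac{1}{-25}} - 486 = \frac{1}{348 - \frac{1}{25}} - 486 = \frac{1}{\frac{8699}{25}} - 486 = \frac{25}{8699} - 486 = - \frac{4227689}{8699}$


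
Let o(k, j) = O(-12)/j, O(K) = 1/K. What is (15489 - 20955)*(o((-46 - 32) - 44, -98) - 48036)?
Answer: 51462695185/196 ≈ 2.6256e+8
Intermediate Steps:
o(k, j) = -1/(12*j) (o(k, j) = 1/((-12)*j) = -1/(12*j))
(15489 - 20955)*(o((-46 - 32) - 44, -98) - 48036) = (15489 - 20955)*(-1/12/(-98) - 48036) = -5466*(-1/12*(-1/98) - 48036) = -5466*(1/1176 - 48036) = -5466*(-56490335/1176) = 51462695185/196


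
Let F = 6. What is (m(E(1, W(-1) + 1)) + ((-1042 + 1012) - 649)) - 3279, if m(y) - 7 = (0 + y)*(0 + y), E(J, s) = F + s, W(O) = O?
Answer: -3915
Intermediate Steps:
E(J, s) = 6 + s
m(y) = 7 + y² (m(y) = 7 + (0 + y)*(0 + y) = 7 + y*y = 7 + y²)
(m(E(1, W(-1) + 1)) + ((-1042 + 1012) - 649)) - 3279 = ((7 + (6 + (-1 + 1))²) + ((-1042 + 1012) - 649)) - 3279 = ((7 + (6 + 0)²) + (-30 - 649)) - 3279 = ((7 + 6²) - 679) - 3279 = ((7 + 36) - 679) - 3279 = (43 - 679) - 3279 = -636 - 3279 = -3915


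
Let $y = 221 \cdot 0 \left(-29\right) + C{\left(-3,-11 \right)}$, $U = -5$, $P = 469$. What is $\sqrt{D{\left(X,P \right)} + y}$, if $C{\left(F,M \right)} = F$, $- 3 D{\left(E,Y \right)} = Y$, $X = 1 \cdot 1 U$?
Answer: $\frac{i \sqrt{1434}}{3} \approx 12.623 i$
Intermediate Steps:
$X = -5$ ($X = 1 \cdot 1 \left(-5\right) = 1 \left(-5\right) = -5$)
$D{\left(E,Y \right)} = - \frac{Y}{3}$
$y = -3$ ($y = 221 \cdot 0 \left(-29\right) - 3 = 221 \cdot 0 - 3 = 0 - 3 = -3$)
$\sqrt{D{\left(X,P \right)} + y} = \sqrt{\left(- \frac{1}{3}\right) 469 - 3} = \sqrt{- \frac{469}{3} - 3} = \sqrt{- \frac{478}{3}} = \frac{i \sqrt{1434}}{3}$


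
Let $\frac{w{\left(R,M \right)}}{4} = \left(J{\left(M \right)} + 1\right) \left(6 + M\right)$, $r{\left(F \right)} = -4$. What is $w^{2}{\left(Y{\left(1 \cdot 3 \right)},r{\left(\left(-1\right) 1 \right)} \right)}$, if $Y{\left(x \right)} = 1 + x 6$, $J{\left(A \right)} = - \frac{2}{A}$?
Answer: $144$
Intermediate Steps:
$Y{\left(x \right)} = 1 + 6 x$
$w{\left(R,M \right)} = 4 \left(1 - \frac{2}{M}\right) \left(6 + M\right)$ ($w{\left(R,M \right)} = 4 \left(- \frac{2}{M} + 1\right) \left(6 + M\right) = 4 \left(1 - \frac{2}{M}\right) \left(6 + M\right)$)
$w^{2}{\left(Y{\left(1 \cdot 3 \right)},r{\left(\left(-1\right) 1 \right)} \right)} = \left(16 - \frac{48}{-4} + 4 \left(-4\right)\right)^{2} = \left(16 - -12 - 16\right)^{2} = \left(16 + 12 - 16\right)^{2} = 12^{2} = 144$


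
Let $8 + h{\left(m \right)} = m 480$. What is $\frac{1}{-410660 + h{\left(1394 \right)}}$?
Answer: $\frac{1}{258452} \approx 3.8692 \cdot 10^{-6}$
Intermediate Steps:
$h{\left(m \right)} = -8 + 480 m$ ($h{\left(m \right)} = -8 + m 480 = -8 + 480 m$)
$\frac{1}{-410660 + h{\left(1394 \right)}} = \frac{1}{-410660 + \left(-8 + 480 \cdot 1394\right)} = \frac{1}{-410660 + \left(-8 + 669120\right)} = \frac{1}{-410660 + 669112} = \frac{1}{258452}$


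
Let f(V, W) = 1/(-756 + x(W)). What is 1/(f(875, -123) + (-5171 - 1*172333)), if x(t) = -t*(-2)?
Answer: -1002/177859009 ≈ -5.6337e-6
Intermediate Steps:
x(t) = 2*t
f(V, W) = 1/(-756 + 2*W)
1/(f(875, -123) + (-5171 - 1*172333)) = 1/(1/(2*(-378 - 123)) + (-5171 - 1*172333)) = 1/((½)/(-501) + (-5171 - 172333)) = 1/((½)*(-1/501) - 177504) = 1/(-1/1002 - 177504) = 1/(-177859009/1002) = -1002/177859009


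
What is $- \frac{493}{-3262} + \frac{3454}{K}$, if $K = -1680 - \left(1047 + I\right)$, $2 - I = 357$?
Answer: $- \frac{1262194}{967183} \approx -1.305$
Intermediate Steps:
$I = -355$ ($I = 2 - 357 = -355$)
$K = -2372$ ($K = -1680 - \left(1047 - 355\right) = -1680 - 692 = -2372$)
$- \frac{493}{-3262} + \frac{3454}{K} = - \frac{493}{-3262} + \frac{3454}{-2372} = \left(-493\right) \left(- \frac{1}{3262}\right) + 3454 \left(- \frac{1}{2372}\right) = \frac{493}{3262} - \frac{1727}{1186} = - \frac{1262194}{967183}$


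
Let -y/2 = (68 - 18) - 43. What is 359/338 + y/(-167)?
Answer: 64685/56446 ≈ 1.1460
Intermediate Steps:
y = -14 (y = -2*((68 - 18) - 43) = -2*(50 - 43) = -2*7 = -14)
359/338 + y/(-167) = 359/338 - 14/(-167) = 359*(1/338) - 14*(-1/167) = 359/338 + 14/167 = 64685/56446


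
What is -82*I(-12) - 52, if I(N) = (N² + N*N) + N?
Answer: -22684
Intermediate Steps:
I(N) = N + 2*N² (I(N) = (N² + N²) + N = 2*N² + N = N + 2*N²)
-82*I(-12) - 52 = -(-984)*(1 + 2*(-12)) - 52 = -(-984)*(1 - 24) - 52 = -(-984)*(-23) - 52 = -82*276 - 52 = -22632 - 52 = -22684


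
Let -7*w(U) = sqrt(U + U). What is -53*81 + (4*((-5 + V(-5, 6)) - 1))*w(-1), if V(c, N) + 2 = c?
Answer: -4293 + 52*I*sqrt(2)/7 ≈ -4293.0 + 10.506*I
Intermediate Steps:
V(c, N) = -2 + c
w(U) = -sqrt(2)*sqrt(U)/7 (w(U) = -sqrt(U + U)/7 = -sqrt(2)*sqrt(U)/7)
-53*81 + (4*((-5 + V(-5, 6)) - 1))*w(-1) = -53*81 + (4*((-5 + (-2 - 5)) - 1))*(-sqrt(2)*sqrt(-1)/7) = -4293 + (4*((-5 - 7) - 1))*(-sqrt(2)*I/7) = -4293 + (4*(-12 - 1))*(-I*sqrt(2)/7) = -4293 + (4*(-13))*(-I*sqrt(2)/7) = -4293 - (-52)*I*sqrt(2)/7 = -4293 + 52*I*sqrt(2)/7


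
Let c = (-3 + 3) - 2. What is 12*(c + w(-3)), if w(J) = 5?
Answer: 36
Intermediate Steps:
c = -2 (c = 0 - 2 = -2)
12*(c + w(-3)) = 12*(-2 + 5) = 12*3 = 36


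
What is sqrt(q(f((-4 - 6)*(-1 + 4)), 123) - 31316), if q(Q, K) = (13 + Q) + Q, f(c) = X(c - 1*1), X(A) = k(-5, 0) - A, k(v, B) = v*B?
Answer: I*sqrt(31241) ≈ 176.75*I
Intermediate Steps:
k(v, B) = B*v
X(A) = -A (X(A) = 0*(-5) - A = 0 - A = -A)
f(c) = 1 - c (f(c) = -(c - 1*1) = -(c - 1) = -(-1 + c) = 1 - c)
q(Q, K) = 13 + 2*Q
sqrt(q(f((-4 - 6)*(-1 + 4)), 123) - 31316) = sqrt((13 + 2*(1 - (-4 - 6)*(-1 + 4))) - 31316) = sqrt((13 + 2*(1 - (-10)*3)) - 31316) = sqrt((13 + 2*(1 - 1*(-30))) - 31316) = sqrt((13 + 2*(1 + 30)) - 31316) = sqrt((13 + 2*31) - 31316) = sqrt((13 + 62) - 31316) = sqrt(75 - 31316) = sqrt(-31241) = I*sqrt(31241)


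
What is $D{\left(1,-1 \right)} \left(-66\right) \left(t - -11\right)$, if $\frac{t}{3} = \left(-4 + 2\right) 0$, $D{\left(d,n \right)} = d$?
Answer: $-726$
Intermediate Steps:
$t = 0$ ($t = 3 \left(-4 + 2\right) 0 = 3 \left(\left(-2\right) 0\right) = 3 \cdot 0 = 0$)
$D{\left(1,-1 \right)} \left(-66\right) \left(t - -11\right) = 1 \left(-66\right) \left(0 - -11\right) = - 66 \left(0 + 11\right) = \left(-66\right) 11 = -726$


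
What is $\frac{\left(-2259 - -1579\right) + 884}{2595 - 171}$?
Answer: $\frac{17}{202} \approx 0.084158$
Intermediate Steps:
$\frac{\left(-2259 - -1579\right) + 884}{2595 - 171} = \frac{\left(-2259 + 1579\right) + 884}{2424} = \left(-680 + 884\right) \frac{1}{2424} = 204 \cdot \frac{1}{2424} = \frac{17}{202}$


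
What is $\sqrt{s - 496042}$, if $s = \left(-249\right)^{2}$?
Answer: $i \sqrt{434041} \approx 658.82 i$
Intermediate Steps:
$s = 62001$
$\sqrt{s - 496042} = \sqrt{62001 - 496042} = \sqrt{-434041} = i \sqrt{434041}$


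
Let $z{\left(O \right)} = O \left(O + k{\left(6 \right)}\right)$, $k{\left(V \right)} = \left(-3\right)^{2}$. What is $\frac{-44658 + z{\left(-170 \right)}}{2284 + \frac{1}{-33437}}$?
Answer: $- \frac{578058856}{76370107} \approx -7.5692$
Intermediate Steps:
$k{\left(V \right)} = 9$
$z{\left(O \right)} = O \left(9 + O\right)$ ($z{\left(O \right)} = O \left(O + 9\right) = O \left(9 + O\right)$)
$\frac{-44658 + z{\left(-170 \right)}}{2284 + \frac{1}{-33437}} = \frac{-44658 - 170 \left(9 - 170\right)}{2284 + \frac{1}{-33437}} = \frac{-44658 - -27370}{2284 - \frac{1}{33437}} = \frac{-44658 + 27370}{\frac{76370107}{33437}} = \left(-17288\right) \frac{33437}{76370107} = - \frac{578058856}{76370107}$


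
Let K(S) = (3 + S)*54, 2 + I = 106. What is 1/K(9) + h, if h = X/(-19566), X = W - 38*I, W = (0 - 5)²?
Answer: 142459/704376 ≈ 0.20225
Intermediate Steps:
W = 25 (W = (-5)² = 25)
I = 104 (I = -2 + 106 = 104)
K(S) = 162 + 54*S
X = -3927 (X = 25 - 38*104 = 25 - 3952 = -3927)
h = 1309/6522 (h = -3927/(-19566) = -3927*(-1/19566) = 1309/6522 ≈ 0.20071)
1/K(9) + h = 1/(162 + 54*9) + 1309/6522 = 1/(162 + 486) + 1309/6522 = 1/648 + 1309/6522 = 142459/704376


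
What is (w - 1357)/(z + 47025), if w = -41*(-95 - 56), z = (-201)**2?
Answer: 2417/43713 ≈ 0.055292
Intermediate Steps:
z = 40401
w = 6191 (w = -41*(-151) = 6191)
(w - 1357)/(z + 47025) = (6191 - 1357)/(40401 + 47025) = 4834/87426 = 4834*(1/87426) = 2417/43713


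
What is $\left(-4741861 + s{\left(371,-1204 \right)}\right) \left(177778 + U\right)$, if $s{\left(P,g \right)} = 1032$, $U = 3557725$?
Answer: $-17709380951987$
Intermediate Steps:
$\left(-4741861 + s{\left(371,-1204 \right)}\right) \left(177778 + U\right) = \left(-4741861 + 1032\right) \left(177778 + 3557725\right) = \left(-4740829\right) 3735503 = -17709380951987$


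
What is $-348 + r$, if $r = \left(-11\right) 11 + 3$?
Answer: $-466$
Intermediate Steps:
$r = -118$ ($r = -121 + 3 = -118$)
$-348 + r = -348 - 118 = -466$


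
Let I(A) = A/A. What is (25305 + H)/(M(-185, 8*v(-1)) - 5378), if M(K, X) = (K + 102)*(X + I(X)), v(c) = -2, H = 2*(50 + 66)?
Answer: -25537/4133 ≈ -6.1788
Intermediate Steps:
H = 232 (H = 2*116 = 232)
I(A) = 1
M(K, X) = (1 + X)*(102 + K) (M(K, X) = (K + 102)*(X + 1) = (102 + K)*(1 + X) = (1 + X)*(102 + K))
(25305 + H)/(M(-185, 8*v(-1)) - 5378) = (25305 + 232)/((102 - 185 + 102*(8*(-2)) - 1480*(-2)) - 5378) = 25537/((102 - 185 + 102*(-16) - 185*(-16)) - 5378) = 25537/((102 - 185 - 1632 + 2960) - 5378) = 25537/(1245 - 5378) = 25537/(-4133) = 25537*(-1/4133) = -25537/4133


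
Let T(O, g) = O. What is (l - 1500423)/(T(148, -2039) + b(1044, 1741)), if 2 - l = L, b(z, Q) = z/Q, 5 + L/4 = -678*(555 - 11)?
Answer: -43652093/258712 ≈ -168.73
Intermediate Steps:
L = -1475348 (L = -20 + 4*(-678*(555 - 11)) = -20 + 4*(-678*544) = -20 + 4*(-368832) = -20 - 1475328 = -1475348)
l = 1475350 (l = 2 - 1*(-1475348) = 2 + 1475348 = 1475350)
(l - 1500423)/(T(148, -2039) + b(1044, 1741)) = (1475350 - 1500423)/(148 + 1044/1741) = -25073/(148 + 1044*(1/1741)) = -25073/(148 + 1044/1741) = -25073/258712/1741 = -25073*1741/258712 = -43652093/258712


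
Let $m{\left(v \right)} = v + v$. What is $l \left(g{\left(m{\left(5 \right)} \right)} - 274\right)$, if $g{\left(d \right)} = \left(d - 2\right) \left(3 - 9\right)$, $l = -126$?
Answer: $40572$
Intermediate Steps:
$m{\left(v \right)} = 2 v$
$g{\left(d \right)} = 12 - 6 d$ ($g{\left(d \right)} = \left(-2 + d\right) \left(-6\right) = 12 - 6 d$)
$l \left(g{\left(m{\left(5 \right)} \right)} - 274\right) = - 126 \left(\left(12 - 6 \cdot 2 \cdot 5\right) - 274\right) = - 126 \left(\left(12 - 60\right) - 274\right) = - 126 \left(-48 - 274\right) = \left(-126\right) \left(-322\right) = 40572$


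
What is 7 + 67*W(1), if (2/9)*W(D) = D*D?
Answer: 617/2 ≈ 308.50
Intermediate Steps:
W(D) = 9*D²/2 (W(D) = 9*(D*D)/2 = 9*D²/2)
7 + 67*W(1) = 7 + 67*((9/2)*1²) = 7 + 67*((9/2)*1) = 7 + 67*(9/2) = 7 + 603/2 = 617/2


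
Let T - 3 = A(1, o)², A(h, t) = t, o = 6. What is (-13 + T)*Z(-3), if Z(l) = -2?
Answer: -52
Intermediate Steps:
T = 39 (T = 3 + 6² = 3 + 36 = 39)
(-13 + T)*Z(-3) = (-13 + 39)*(-2) = 26*(-2) = -52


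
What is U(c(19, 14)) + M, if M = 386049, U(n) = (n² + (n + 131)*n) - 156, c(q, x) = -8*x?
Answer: 396309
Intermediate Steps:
U(n) = -156 + n² + n*(131 + n) (U(n) = (n² + (131 + n)*n) - 156 = (n² + n*(131 + n)) - 156 = -156 + n² + n*(131 + n))
U(c(19, 14)) + M = (-156 + 2*(-8*14)² + 131*(-8*14)) + 386049 = (-156 + 2*(-112)² + 131*(-112)) + 386049 = (-156 + 2*12544 - 14672) + 386049 = (-156 + 25088 - 14672) + 386049 = 10260 + 386049 = 396309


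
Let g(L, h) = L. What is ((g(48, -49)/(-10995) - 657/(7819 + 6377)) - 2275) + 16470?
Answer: 246179883753/17342780 ≈ 14195.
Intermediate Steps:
((g(48, -49)/(-10995) - 657/(7819 + 6377)) - 2275) + 16470 = ((48/(-10995) - 657/(7819 + 6377)) - 2275) + 16470 = ((48*(-1/10995) - 657/14196) - 2275) + 16470 = ((-16/3665 - 657*1/14196) - 2275) + 16470 = ((-16/3665 - 219/4732) - 2275) + 16470 = (-878347/17342780 - 2275) + 16470 = -39455702847/17342780 + 16470 = 246179883753/17342780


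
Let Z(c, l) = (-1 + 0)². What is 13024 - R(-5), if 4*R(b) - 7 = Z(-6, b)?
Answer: 13022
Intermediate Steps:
Z(c, l) = 1 (Z(c, l) = (-1)² = 1)
R(b) = 2 (R(b) = 7/4 + (¼)*1 = 7/4 + ¼ = 2)
13024 - R(-5) = 13024 - 1*2 = 13024 - 2 = 13022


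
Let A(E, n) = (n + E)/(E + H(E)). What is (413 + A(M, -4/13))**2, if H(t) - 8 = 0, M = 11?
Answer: 10434622500/61009 ≈ 1.7103e+5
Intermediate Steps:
H(t) = 8 (H(t) = 8 + 0 = 8)
A(E, n) = (E + n)/(8 + E) (A(E, n) = (n + E)/(E + 8) = (E + n)/(8 + E))
(413 + A(M, -4/13))**2 = (413 + (11 - 4/13)/(8 + 11))**2 = (413 + (11 - 4*1/13)/19)**2 = (413 + (11 - 4/13)/19)**2 = (413 + (1/19)*(139/13))**2 = (413 + 139/247)**2 = (102150/247)**2 = 10434622500/61009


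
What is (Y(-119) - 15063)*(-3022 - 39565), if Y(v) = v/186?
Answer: 119321832319/186 ≈ 6.4152e+8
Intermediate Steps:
Y(v) = v/186 (Y(v) = v*(1/186) = v/186)
(Y(-119) - 15063)*(-3022 - 39565) = ((1/186)*(-119) - 15063)*(-3022 - 39565) = (-119/186 - 15063)*(-42587) = -2801837/186*(-42587) = 119321832319/186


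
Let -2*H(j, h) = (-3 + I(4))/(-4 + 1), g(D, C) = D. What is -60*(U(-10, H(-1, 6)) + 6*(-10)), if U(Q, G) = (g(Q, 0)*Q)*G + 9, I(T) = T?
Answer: 2060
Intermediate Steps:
H(j, h) = ⅙ (H(j, h) = -(-3 + 4)/(2*(-4 + 1)) = -1/(2*(-3)) = -(-1)/(2*3) = -½*(-⅓) = ⅙)
U(Q, G) = 9 + G*Q² (U(Q, G) = (Q*Q)*G + 9 = Q²*G + 9 = G*Q² + 9 = 9 + G*Q²)
-60*(U(-10, H(-1, 6)) + 6*(-10)) = -60*((9 + (⅙)*(-10)²) + 6*(-10)) = -60*((9 + (⅙)*100) - 60) = -60*((9 + 50/3) - 60) = -60*(77/3 - 60) = -60*(-103/3) = 2060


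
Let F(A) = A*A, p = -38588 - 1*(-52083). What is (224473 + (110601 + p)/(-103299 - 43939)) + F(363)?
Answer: 3746588250/10517 ≈ 3.5624e+5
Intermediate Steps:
p = 13495 (p = -38588 + 52083 = 13495)
F(A) = A²
(224473 + (110601 + p)/(-103299 - 43939)) + F(363) = (224473 + (110601 + 13495)/(-103299 - 43939)) + 363² = (224473 + 124096/(-147238)) + 131769 = (224473 + 124096*(-1/147238)) + 131769 = (224473 - 8864/10517) + 131769 = 2360773677/10517 + 131769 = 3746588250/10517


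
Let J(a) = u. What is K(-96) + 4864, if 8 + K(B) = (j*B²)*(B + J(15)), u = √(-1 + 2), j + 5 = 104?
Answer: -86671624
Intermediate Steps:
j = 99 (j = -5 + 104 = 99)
u = 1 (u = √1 = 1)
J(a) = 1
K(B) = -8 + 99*B²*(1 + B) (K(B) = -8 + (99*B²)*(B + 1) = -8 + (99*B²)*(1 + B) = -8 + 99*B²*(1 + B))
K(-96) + 4864 = (-8 + 99*(-96)² + 99*(-96)³) + 4864 = (-8 + 99*9216 + 99*(-884736)) + 4864 = (-8 + 912384 - 87588864) + 4864 = -86676488 + 4864 = -86671624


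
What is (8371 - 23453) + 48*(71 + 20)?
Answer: -10714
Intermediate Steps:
(8371 - 23453) + 48*(71 + 20) = -15082 + 48*91 = -15082 + 4368 = -10714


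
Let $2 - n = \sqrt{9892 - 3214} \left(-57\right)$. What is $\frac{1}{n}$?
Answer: $- \frac{1}{10848409} + \frac{171 \sqrt{742}}{21696818} \approx 0.00021459$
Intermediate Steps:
$n = 2 + 171 \sqrt{742}$ ($n = 2 - \sqrt{9892 - 3214} \left(-57\right) = 2 - \sqrt{6678} \left(-57\right) = 2 - 3 \sqrt{742} \left(-57\right) = 2 - - 171 \sqrt{742} = 2 + 171 \sqrt{742} \approx 4660.0$)
$\frac{1}{n} = \frac{1}{2 + 171 \sqrt{742}}$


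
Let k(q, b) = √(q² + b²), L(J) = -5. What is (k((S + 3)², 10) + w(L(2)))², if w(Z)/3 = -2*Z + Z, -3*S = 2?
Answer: (135 + √10501)²/81 ≈ 696.22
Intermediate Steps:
S = -⅔ (S = -⅓*2 = -⅔ ≈ -0.66667)
w(Z) = -3*Z (w(Z) = 3*(-2*Z + Z) = 3*(-Z) = -3*Z)
k(q, b) = √(b² + q²)
(k((S + 3)², 10) + w(L(2)))² = (√(10² + ((-⅔ + 3)²)²) - 3*(-5))² = (√(100 + ((7/3)²)²) + 15)² = (√(100 + (49/9)²) + 15)² = (√(100 + 2401/81) + 15)² = (√(10501/81) + 15)² = (√10501/9 + 15)² = (15 + √10501/9)²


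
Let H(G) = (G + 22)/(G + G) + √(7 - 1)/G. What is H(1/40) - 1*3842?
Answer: -6803/2 + 40*√6 ≈ -3303.5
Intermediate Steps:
H(G) = √6/G + (22 + G)/(2*G) (H(G) = (22 + G)/((2*G)) + √6/G = (22 + G)*(1/(2*G)) + √6/G = (22 + G)/(2*G) + √6/G = √6/G + (22 + G)/(2*G))
H(1/40) - 1*3842 = (11 + √6 + (½)/40)/(1/40) - 1*3842 = (11 + √6 + (½)*(1/40))/(1/40) - 3842 = 40*(11 + √6 + 1/80) - 3842 = 40*(881/80 + √6) - 3842 = (881/2 + 40*√6) - 3842 = -6803/2 + 40*√6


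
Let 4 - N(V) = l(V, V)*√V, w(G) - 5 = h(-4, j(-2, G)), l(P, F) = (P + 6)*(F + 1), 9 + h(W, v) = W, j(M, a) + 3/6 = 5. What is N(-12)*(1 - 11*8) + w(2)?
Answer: -356 + 11484*I*√3 ≈ -356.0 + 19891.0*I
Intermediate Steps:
j(M, a) = 9/2 (j(M, a) = -½ + 5 = 9/2)
h(W, v) = -9 + W
l(P, F) = (1 + F)*(6 + P) (l(P, F) = (6 + P)*(1 + F) = (1 + F)*(6 + P))
w(G) = -8 (w(G) = 5 + (-9 - 4) = 5 - 13 = -8)
N(V) = 4 - √V*(6 + V² + 7*V) (N(V) = 4 - (6 + V + 6*V + V*V)*√V = 4 - (6 + V + 6*V + V²)*√V = 4 - (6 + V² + 7*V)*√V = 4 - √V*(6 + V² + 7*V))
N(-12)*(1 - 11*8) + w(2) = (4 - √(-12)*(6 + (-12)² + 7*(-12)))*(1 - 11*8) - 8 = (4 - 2*I*√3*(6 + 144 - 84))*(1 - 88) - 8 = (4 - 1*2*I*√3*66)*(-87) - 8 = (4 - 132*I*√3)*(-87) - 8 = (-348 + 11484*I*√3) - 8 = -356 + 11484*I*√3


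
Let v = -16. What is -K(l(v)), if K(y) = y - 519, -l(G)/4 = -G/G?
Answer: 515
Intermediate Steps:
l(G) = 4 (l(G) = -(-4)*G/G = -(-4) = -4*(-1) = 4)
K(y) = -519 + y
-K(l(v)) = -(-519 + 4) = -1*(-515) = 515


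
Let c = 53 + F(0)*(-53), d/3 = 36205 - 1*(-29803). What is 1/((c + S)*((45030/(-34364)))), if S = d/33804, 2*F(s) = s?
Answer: -1466718/113122865 ≈ -0.012966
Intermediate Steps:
d = 198024 (d = 3*(36205 - 1*(-29803)) = 3*(36205 + 29803) = 3*66008 = 198024)
F(s) = s/2
S = 16502/2817 (S = 198024/33804 = 198024*(1/33804) = 16502/2817 ≈ 5.8580)
c = 53 (c = 53 + ((½)*0)*(-53) = 53 + 0*(-53) = 53 + 0 = 53)
1/((c + S)*((45030/(-34364)))) = 1/((53 + 16502/2817)*((45030/(-34364)))) = 1/((165803/2817)*((45030*(-1/34364)))) = 2817/(165803*(-22515/17182)) = (2817/165803)*(-17182/22515) = -1466718/113122865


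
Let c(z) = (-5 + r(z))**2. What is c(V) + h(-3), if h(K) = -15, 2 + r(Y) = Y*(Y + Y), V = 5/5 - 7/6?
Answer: 10765/324 ≈ 33.225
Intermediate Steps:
V = -1/6 (V = 5*(1/5) - 7*1/6 = 1 - 7/6 = -1/6 ≈ -0.16667)
r(Y) = -2 + 2*Y**2 (r(Y) = -2 + Y*(Y + Y) = -2 + Y*(2*Y) = -2 + 2*Y**2)
c(z) = (-7 + 2*z**2)**2 (c(z) = (-5 + (-2 + 2*z**2))**2 = (-7 + 2*z**2)**2)
c(V) + h(-3) = (-7 + 2*(-1/6)**2)**2 - 15 = (-7 + 2*(1/36))**2 - 15 = (-7 + 1/18)**2 - 15 = (-125/18)**2 - 15 = 15625/324 - 15 = 10765/324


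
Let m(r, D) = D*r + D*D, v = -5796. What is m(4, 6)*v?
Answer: -347760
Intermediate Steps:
m(r, D) = D² + D*r (m(r, D) = D*r + D² = D² + D*r)
m(4, 6)*v = (6*(6 + 4))*(-5796) = (6*10)*(-5796) = 60*(-5796) = -347760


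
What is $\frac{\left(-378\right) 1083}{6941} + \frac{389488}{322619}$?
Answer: $- \frac{11760763118}{203572589} \approx -57.772$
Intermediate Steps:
$\frac{\left(-378\right) 1083}{6941} + \frac{389488}{322619} = \left(-409374\right) \frac{1}{6941} + 389488 \cdot \frac{1}{322619} = - \frac{409374}{6941} + \frac{35408}{29329} = - \frac{11760763118}{203572589}$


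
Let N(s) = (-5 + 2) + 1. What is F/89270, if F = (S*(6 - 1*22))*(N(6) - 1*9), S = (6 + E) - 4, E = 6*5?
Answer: 2816/44635 ≈ 0.063089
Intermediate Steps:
E = 30
N(s) = -2 (N(s) = -3 + 1 = -2)
S = 32 (S = (6 + 30) - 4 = 36 - 4 = 32)
F = 5632 (F = (32*(6 - 1*22))*(-2 - 1*9) = (32*(6 - 22))*(-2 - 9) = (32*(-16))*(-11) = -512*(-11) = 5632)
F/89270 = 5632/89270 = 5632*(1/89270) = 2816/44635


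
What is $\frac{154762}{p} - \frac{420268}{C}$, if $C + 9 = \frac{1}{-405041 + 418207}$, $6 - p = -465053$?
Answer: $\frac{2573305346794458}{55106236087} \approx 46697.0$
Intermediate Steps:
$p = 465059$ ($p = 6 - -465053 = 6 + 465053 = 465059$)
$C = - \frac{118493}{13166}$ ($C = -9 + \frac{1}{-405041 + 418207} = -9 + \frac{1}{13166} = - \frac{118493}{13166} \approx -8.9999$)
$\frac{154762}{p} - \frac{420268}{C} = \frac{154762}{465059} - \frac{420268}{- \frac{118493}{13166}} = 154762 \cdot \frac{1}{465059} - - \frac{5533248488}{118493} = \frac{154762}{465059} + \frac{5533248488}{118493} = \frac{2573305346794458}{55106236087}$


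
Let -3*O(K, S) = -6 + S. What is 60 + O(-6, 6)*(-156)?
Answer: 60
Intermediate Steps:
O(K, S) = 2 - S/3 (O(K, S) = -(-6 + S)/3 = 2 - S/3)
60 + O(-6, 6)*(-156) = 60 + (2 - ⅓*6)*(-156) = 60 + (2 - 2)*(-156) = 60 + 0*(-156) = 60 + 0 = 60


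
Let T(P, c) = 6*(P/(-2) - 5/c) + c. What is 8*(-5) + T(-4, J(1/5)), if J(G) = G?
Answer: -889/5 ≈ -177.80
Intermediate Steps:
T(P, c) = c - 30/c - 3*P (T(P, c) = 6*(P*(-1/2) - 5/c) + c = 6*(-P/2 - 5/c) + c = 6*(-5/c - P/2) + c = (-30/c - 3*P) + c = c - 30/c - 3*P)
8*(-5) + T(-4, J(1/5)) = 8*(-5) + (1/5 - 30/(1/5) - 3*(-4)) = -40 + (1/5 - 30/1/5 + 12) = -40 + (1/5 - 30*5 + 12) = -40 + (1/5 - 150 + 12) = -40 - 689/5 = -889/5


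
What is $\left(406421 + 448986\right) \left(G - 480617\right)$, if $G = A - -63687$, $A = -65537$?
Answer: $-412705649069$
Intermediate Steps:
$G = -1850$ ($G = -65537 - -63687 = -65537 + 63687 = -1850$)
$\left(406421 + 448986\right) \left(G - 480617\right) = \left(406421 + 448986\right) \left(-1850 - 480617\right) = 855407 \left(-482467\right) = -412705649069$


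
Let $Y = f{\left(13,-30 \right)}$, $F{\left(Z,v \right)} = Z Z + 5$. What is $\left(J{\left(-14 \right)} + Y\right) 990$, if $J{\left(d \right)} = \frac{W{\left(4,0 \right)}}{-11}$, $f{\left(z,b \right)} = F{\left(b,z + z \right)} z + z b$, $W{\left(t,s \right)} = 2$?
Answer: $11261070$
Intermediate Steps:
$F{\left(Z,v \right)} = 5 + Z^{2}$ ($F{\left(Z,v \right)} = Z^{2} + 5 = 5 + Z^{2}$)
$f{\left(z,b \right)} = b z + z \left(5 + b^{2}\right)$ ($f{\left(z,b \right)} = \left(5 + b^{2}\right) z + z b = z \left(5 + b^{2}\right) + b z = b z + z \left(5 + b^{2}\right)$)
$Y = 11375$ ($Y = 13 \left(5 - 30 + \left(-30\right)^{2}\right) = 13 \left(5 - 30 + 900\right) = 13 \cdot 875 = 11375$)
$J{\left(d \right)} = - \frac{2}{11}$ ($J{\left(d \right)} = \frac{2}{-11} = 2 \left(- \frac{1}{11}\right) = - \frac{2}{11}$)
$\left(J{\left(-14 \right)} + Y\right) 990 = \left(- \frac{2}{11} + 11375\right) 990 = \frac{125123}{11} \cdot 990 = 11261070$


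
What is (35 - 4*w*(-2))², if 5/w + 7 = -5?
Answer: 9025/9 ≈ 1002.8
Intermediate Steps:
w = -5/12 (w = 5/(-7 - 5) = 5/(-12) = 5*(-1/12) = -5/12 ≈ -0.41667)
(35 - 4*w*(-2))² = (35 - 4*(-5/12)*(-2))² = (35 + (5/3)*(-2))² = (35 - 10/3)² = (95/3)² = 9025/9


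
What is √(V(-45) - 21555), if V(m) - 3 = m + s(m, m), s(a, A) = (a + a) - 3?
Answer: 3*I*√2410 ≈ 147.28*I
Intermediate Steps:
s(a, A) = -3 + 2*a (s(a, A) = 2*a - 3 = -3 + 2*a)
V(m) = 3*m (V(m) = 3 + (m + (-3 + 2*m)) = 3 + (-3 + 3*m) = 3*m)
√(V(-45) - 21555) = √(3*(-45) - 21555) = √(-135 - 21555) = √(-21690) = 3*I*√2410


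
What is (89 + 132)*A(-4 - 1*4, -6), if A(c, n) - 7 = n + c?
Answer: -1547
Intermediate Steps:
A(c, n) = 7 + c + n (A(c, n) = 7 + (n + c) = 7 + (c + n) = 7 + c + n)
(89 + 132)*A(-4 - 1*4, -6) = (89 + 132)*(7 + (-4 - 1*4) - 6) = 221*(7 + (-4 - 4) - 6) = 221*(7 - 8 - 6) = 221*(-7) = -1547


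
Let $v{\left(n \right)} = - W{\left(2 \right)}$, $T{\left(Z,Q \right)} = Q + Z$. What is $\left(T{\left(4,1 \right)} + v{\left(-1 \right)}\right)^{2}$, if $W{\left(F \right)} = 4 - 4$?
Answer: $25$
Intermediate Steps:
$W{\left(F \right)} = 0$
$v{\left(n \right)} = 0$ ($v{\left(n \right)} = \left(-1\right) 0 = 0$)
$\left(T{\left(4,1 \right)} + v{\left(-1 \right)}\right)^{2} = \left(\left(1 + 4\right) + 0\right)^{2} = \left(5 + 0\right)^{2} = 5^{2} = 25$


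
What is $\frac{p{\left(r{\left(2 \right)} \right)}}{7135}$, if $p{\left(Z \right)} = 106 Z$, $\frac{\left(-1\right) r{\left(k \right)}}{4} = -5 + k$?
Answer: $\frac{1272}{7135} \approx 0.17828$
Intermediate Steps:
$r{\left(k \right)} = 20 - 4 k$ ($r{\left(k \right)} = - 4 \left(-5 + k\right) = 20 - 4 k$)
$\frac{p{\left(r{\left(2 \right)} \right)}}{7135} = \frac{106 \left(20 - 8\right)}{7135} = 106 \left(20 - 8\right) \frac{1}{7135} = 106 \cdot 12 \cdot \frac{1}{7135} = 1272 \cdot \frac{1}{7135} = \frac{1272}{7135}$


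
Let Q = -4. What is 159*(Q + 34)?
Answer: 4770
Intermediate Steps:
159*(Q + 34) = 159*(-4 + 34) = 159*30 = 4770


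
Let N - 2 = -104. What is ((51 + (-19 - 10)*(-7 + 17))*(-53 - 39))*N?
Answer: -2242776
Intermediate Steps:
N = -102 (N = 2 - 104 = -102)
((51 + (-19 - 10)*(-7 + 17))*(-53 - 39))*N = ((51 + (-19 - 10)*(-7 + 17))*(-53 - 39))*(-102) = ((51 - 29*10)*(-92))*(-102) = ((51 - 290)*(-92))*(-102) = -239*(-92)*(-102) = 21988*(-102) = -2242776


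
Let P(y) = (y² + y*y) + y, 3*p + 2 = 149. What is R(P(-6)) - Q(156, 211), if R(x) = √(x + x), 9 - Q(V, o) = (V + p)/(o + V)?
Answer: -3098/367 + 2*√33 ≈ 3.0477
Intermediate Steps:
p = 49 (p = -⅔ + (⅓)*149 = -⅔ + 149/3 = 49)
P(y) = y + 2*y² (P(y) = (y² + y²) + y = 2*y² + y = y + 2*y²)
Q(V, o) = 9 - (49 + V)/(V + o) (Q(V, o) = 9 - (V + 49)/(o + V) = 9 - (49 + V)/(V + o))
R(x) = √2*√x (R(x) = √(2*x) = √2*√x)
R(P(-6)) - Q(156, 211) = √2*√(-6*(1 + 2*(-6))) - (-49 + 8*156 + 9*211)/(156 + 211) = √2*√(-6*(1 - 12)) - (-49 + 1248 + 1899)/367 = √2*√(-6*(-11)) - 3098/367 = √2*√66 - 1*3098/367 = 2*√33 - 3098/367 = -3098/367 + 2*√33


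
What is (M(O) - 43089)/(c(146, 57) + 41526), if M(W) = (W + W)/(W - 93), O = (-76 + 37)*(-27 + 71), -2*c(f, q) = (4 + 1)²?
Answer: -51963046/50065281 ≈ -1.0379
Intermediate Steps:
c(f, q) = -25/2 (c(f, q) = -(4 + 1)²/2 = -½*5² = -½*25 = -25/2)
O = -1716 (O = -39*44 = -1716)
M(W) = 2*W/(-93 + W) (M(W) = (2*W)/(-93 + W) = 2*W/(-93 + W))
(M(O) - 43089)/(c(146, 57) + 41526) = (2*(-1716)/(-93 - 1716) - 43089)/(-25/2 + 41526) = (2*(-1716)/(-1809) - 43089)/(83027/2) = (2*(-1716)*(-1/1809) - 43089)*(2/83027) = (1144/603 - 43089)*(2/83027) = -25981523/603*2/83027 = -51963046/50065281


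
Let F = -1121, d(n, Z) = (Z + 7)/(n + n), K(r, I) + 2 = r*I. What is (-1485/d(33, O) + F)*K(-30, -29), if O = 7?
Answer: -7049648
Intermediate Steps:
K(r, I) = -2 + I*r (K(r, I) = -2 + r*I = -2 + I*r)
d(n, Z) = (7 + Z)/(2*n) (d(n, Z) = (7 + Z)/((2*n)) = (7 + Z)*(1/(2*n)) = (7 + Z)/(2*n))
(-1485/d(33, O) + F)*K(-30, -29) = (-1485*66/(7 + 7) - 1121)*(-2 - 29*(-30)) = (-1485/((½)*(1/33)*14) - 1121)*(-2 + 870) = (-1485/7/33 - 1121)*868 = (-1485*33/7 - 1121)*868 = (-49005/7 - 1121)*868 = -56852/7*868 = -7049648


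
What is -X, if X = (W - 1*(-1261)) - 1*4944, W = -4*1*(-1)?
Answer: 3679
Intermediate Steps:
W = 4 (W = -4*(-1) = 4)
X = -3679 (X = (4 - 1*(-1261)) - 1*4944 = (4 + 1261) - 4944 = 1265 - 4944 = -3679)
-X = -1*(-3679) = 3679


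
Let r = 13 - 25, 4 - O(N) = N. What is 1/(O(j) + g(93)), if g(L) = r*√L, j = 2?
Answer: -1/6694 - 3*√93/3347 ≈ -0.0087932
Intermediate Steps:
O(N) = 4 - N
r = -12
g(L) = -12*√L
1/(O(j) + g(93)) = 1/((4 - 1*2) - 12*√93) = 1/((4 - 2) - 12*√93) = 1/(2 - 12*√93)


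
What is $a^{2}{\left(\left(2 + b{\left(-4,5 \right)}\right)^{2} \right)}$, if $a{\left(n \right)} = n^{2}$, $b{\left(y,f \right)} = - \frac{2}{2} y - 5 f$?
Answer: $16983563041$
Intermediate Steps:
$b{\left(y,f \right)} = - y - 5 f$ ($b{\left(y,f \right)} = \left(-2\right) \frac{1}{2} y - 5 f = - y - 5 f$)
$a^{2}{\left(\left(2 + b{\left(-4,5 \right)}\right)^{2} \right)} = \left(\left(\left(2 - 21\right)^{2}\right)^{2}\right)^{2} = \left(\left(\left(-19\right)^{2}\right)^{2}\right)^{2} = \left(361^{2}\right)^{2} = 130321^{2} = 16983563041$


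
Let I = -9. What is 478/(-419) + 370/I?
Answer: -159332/3771 ≈ -42.252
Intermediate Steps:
478/(-419) + 370/I = 478/(-419) + 370/(-9) = 478*(-1/419) + 370*(-⅑) = -478/419 - 370/9 = -159332/3771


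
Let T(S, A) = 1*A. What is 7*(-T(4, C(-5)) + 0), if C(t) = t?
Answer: 35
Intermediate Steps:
T(S, A) = A
7*(-T(4, C(-5)) + 0) = 7*(-1*(-5) + 0) = 7*(5 + 0) = 7*5 = 35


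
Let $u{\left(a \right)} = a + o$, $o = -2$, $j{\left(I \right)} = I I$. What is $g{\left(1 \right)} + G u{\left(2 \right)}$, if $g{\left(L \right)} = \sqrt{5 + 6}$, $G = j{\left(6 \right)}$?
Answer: $\sqrt{11} \approx 3.3166$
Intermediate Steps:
$j{\left(I \right)} = I^{2}$
$G = 36$ ($G = 6^{2} = 36$)
$g{\left(L \right)} = \sqrt{11}$
$u{\left(a \right)} = -2 + a$ ($u{\left(a \right)} = a - 2 = -2 + a$)
$g{\left(1 \right)} + G u{\left(2 \right)} = \sqrt{11} + 36 \left(-2 + 2\right) = \sqrt{11} + 36 \cdot 0 = \sqrt{11} + 0 = \sqrt{11}$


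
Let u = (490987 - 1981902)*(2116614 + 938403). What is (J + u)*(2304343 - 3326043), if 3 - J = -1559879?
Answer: 4653607600374604100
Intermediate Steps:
J = 1559882 (J = 3 - 1*(-1559879) = 3 + 1559879 = 1559882)
u = -4554770670555 (u = -1490915*3055017 = -4554770670555)
(J + u)*(2304343 - 3326043) = (1559882 - 4554770670555)*(2304343 - 3326043) = -4554769110673*(-1021700) = 4653607600374604100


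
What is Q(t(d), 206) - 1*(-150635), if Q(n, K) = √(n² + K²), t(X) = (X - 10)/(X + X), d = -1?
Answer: 150635 + √169865/2 ≈ 1.5084e+5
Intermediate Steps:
t(X) = (-10 + X)/(2*X) (t(X) = (-10 + X)/((2*X)) = (-10 + X)*(1/(2*X)) = (-10 + X)/(2*X))
Q(n, K) = √(K² + n²)
Q(t(d), 206) - 1*(-150635) = √(206² + ((½)*(-10 - 1)/(-1))²) - 1*(-150635) = √(42436 + ((½)*(-1)*(-11))²) + 150635 = √(42436 + (11/2)²) + 150635 = √(42436 + 121/4) + 150635 = √(169865/4) + 150635 = √169865/2 + 150635 = 150635 + √169865/2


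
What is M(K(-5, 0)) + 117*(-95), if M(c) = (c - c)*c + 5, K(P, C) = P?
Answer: -11110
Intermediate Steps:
M(c) = 5 (M(c) = 0*c + 5 = 0 + 5 = 5)
M(K(-5, 0)) + 117*(-95) = 5 + 117*(-95) = 5 - 11115 = -11110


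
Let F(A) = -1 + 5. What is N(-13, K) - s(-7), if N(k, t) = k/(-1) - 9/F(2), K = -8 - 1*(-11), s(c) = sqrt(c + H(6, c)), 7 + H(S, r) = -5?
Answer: 43/4 - I*sqrt(19) ≈ 10.75 - 4.3589*I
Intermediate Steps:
H(S, r) = -12 (H(S, r) = -7 - 5 = -12)
F(A) = 4
s(c) = sqrt(-12 + c) (s(c) = sqrt(c - 12) = sqrt(-12 + c))
K = 3 (K = -8 + 11 = 3)
N(k, t) = -9/4 - k (N(k, t) = k/(-1) - 9/4 = k*(-1) - 9*1/4 = -k - 9/4 = -9/4 - k)
N(-13, K) - s(-7) = (-9/4 - 1*(-13)) - sqrt(-12 - 7) = (-9/4 + 13) - sqrt(-19) = 43/4 - I*sqrt(19)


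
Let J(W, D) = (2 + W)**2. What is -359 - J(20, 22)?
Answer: -843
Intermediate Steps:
-359 - J(20, 22) = -359 - (2 + 20)**2 = -359 - 1*22**2 = -359 - 1*484 = -359 - 484 = -843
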